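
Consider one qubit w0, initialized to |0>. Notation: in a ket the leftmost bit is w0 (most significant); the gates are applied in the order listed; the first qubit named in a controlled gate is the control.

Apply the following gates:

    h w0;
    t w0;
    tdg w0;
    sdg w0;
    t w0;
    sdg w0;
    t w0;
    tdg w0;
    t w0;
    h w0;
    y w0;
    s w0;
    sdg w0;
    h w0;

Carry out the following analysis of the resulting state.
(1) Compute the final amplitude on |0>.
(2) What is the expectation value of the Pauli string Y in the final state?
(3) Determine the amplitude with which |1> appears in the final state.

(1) The final state's coefficient on |0> equals sqrt(2)/2. Key observation: steps 12-13 multiply out to the identity, so the circuit reduces to the remaining gates.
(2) In the final state, Y has expectation -1.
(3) The amplitude on |1> is -sqrt(2)*I/2.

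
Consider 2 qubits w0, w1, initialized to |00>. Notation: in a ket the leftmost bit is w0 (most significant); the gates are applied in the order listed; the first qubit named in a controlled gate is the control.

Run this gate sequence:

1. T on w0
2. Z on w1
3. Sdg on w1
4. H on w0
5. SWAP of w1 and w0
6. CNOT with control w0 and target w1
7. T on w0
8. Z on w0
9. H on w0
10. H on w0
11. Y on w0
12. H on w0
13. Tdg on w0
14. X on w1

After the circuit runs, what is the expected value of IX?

The observable IX averages to 1.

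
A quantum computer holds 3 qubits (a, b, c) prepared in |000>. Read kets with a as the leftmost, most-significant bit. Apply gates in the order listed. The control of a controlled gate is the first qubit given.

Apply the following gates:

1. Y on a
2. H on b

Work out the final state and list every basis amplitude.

After the circuit, the state carries amplitude sqrt(2)*I/2 on |100>, sqrt(2)*I/2 on |110>, and 0 on every other basis state.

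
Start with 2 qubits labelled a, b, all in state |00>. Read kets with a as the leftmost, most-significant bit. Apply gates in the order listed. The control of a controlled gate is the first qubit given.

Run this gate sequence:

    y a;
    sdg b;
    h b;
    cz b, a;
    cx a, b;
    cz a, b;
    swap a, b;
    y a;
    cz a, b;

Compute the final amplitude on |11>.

The amplitude on |11> is -sqrt(2)/2.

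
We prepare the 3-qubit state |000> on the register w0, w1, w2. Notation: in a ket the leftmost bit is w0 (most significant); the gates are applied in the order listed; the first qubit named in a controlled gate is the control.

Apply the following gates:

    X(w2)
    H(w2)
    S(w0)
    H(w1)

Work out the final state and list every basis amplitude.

The resulting statevector has amplitude 1/2 on |000>, -1/2 on |001>, 1/2 on |010>, -1/2 on |011>, 0 on |100>, 0 on |101>, 0 on |110>, 0 on |111>.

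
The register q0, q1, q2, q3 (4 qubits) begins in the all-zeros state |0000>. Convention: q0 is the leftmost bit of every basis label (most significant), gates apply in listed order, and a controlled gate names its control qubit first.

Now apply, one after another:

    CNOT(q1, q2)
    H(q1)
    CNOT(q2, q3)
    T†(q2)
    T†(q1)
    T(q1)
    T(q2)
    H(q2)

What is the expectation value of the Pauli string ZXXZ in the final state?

The expectation value of ZXXZ is 1. Key observation: steps 4-7 multiply out to the identity, so the circuit reduces to the remaining gates.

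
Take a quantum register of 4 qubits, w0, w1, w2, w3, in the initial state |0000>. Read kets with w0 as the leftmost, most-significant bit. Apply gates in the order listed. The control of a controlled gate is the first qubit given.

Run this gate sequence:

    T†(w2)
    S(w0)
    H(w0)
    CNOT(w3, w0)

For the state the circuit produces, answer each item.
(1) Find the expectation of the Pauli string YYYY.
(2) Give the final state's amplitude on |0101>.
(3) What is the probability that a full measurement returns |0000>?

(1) The observable YYYY averages to 0.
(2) The final state's coefficient on |0101> equals 0.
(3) The probability of measuring |0000> is 1/2.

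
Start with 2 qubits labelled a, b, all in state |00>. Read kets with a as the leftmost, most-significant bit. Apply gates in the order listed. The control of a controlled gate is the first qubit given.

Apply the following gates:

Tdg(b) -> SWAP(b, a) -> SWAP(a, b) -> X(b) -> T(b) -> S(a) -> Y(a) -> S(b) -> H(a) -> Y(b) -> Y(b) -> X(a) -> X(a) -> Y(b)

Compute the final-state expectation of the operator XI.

The expectation value of XI is -1. Key observation: the block from step 11 through step 14 cancels to the identity and can be dropped.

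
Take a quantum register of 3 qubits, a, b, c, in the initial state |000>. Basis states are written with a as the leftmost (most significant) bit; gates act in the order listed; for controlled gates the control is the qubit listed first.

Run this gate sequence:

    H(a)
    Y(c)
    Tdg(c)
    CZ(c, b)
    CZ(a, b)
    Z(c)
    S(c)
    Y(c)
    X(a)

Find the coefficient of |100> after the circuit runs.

|100> carries amplitude -sqrt(2)*exp(I*pi/4)/2 in the final state.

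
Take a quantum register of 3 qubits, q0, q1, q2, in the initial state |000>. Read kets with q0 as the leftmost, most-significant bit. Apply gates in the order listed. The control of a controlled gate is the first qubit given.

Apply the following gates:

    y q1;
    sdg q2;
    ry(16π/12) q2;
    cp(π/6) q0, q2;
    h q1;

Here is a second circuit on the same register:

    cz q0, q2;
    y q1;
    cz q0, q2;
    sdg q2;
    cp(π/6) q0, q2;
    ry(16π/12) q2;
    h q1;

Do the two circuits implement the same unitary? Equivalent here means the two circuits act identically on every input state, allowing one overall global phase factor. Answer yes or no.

No, they are not equivalent — no single phase factor reconciles the two unitaries.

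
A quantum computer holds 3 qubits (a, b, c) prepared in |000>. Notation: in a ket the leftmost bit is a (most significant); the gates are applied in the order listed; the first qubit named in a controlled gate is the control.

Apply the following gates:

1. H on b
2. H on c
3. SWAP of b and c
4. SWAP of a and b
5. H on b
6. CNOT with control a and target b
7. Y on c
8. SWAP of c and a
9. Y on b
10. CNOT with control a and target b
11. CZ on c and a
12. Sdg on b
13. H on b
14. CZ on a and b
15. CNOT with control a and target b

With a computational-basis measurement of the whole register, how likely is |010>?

A full measurement returns |010> with probability 1/8.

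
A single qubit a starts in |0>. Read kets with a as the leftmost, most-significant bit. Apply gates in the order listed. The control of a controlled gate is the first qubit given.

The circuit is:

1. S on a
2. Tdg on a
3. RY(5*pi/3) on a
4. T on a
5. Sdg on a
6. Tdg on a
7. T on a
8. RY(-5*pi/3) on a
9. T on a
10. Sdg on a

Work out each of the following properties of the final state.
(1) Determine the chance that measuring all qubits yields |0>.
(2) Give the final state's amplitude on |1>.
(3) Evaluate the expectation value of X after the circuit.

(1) Outcome |0> occurs with probability 3*sqrt(2)/16 + 5/8.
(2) The amplitude on |1> is sqrt(3)*(-exp(3*I*pi/4) + I)/4.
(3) The expectation value of X is sqrt(3)/8 + sqrt(6)/8.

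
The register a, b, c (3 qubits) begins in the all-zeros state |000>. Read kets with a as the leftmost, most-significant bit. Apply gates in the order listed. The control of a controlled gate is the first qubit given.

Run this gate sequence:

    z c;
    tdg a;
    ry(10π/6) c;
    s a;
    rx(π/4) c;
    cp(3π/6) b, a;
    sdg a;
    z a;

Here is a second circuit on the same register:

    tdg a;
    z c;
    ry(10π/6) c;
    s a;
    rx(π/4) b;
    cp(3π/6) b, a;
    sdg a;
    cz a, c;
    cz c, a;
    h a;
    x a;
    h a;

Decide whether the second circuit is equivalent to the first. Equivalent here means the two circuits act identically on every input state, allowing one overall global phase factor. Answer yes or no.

No: there is an input state on which the two circuits produce genuinely different outputs (not merely differing by a phase).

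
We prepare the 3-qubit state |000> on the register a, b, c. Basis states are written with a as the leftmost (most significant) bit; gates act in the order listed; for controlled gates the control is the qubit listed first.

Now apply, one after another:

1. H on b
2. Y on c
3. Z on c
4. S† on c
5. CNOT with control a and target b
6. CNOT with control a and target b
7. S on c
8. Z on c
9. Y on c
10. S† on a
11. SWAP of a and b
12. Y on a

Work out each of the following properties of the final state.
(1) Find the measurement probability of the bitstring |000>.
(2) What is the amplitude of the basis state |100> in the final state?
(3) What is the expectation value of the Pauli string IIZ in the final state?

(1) The probability of measuring |000> is 1/2. Key observation: gates 2-9 undo each other exactly, leaving only the rest of the circuit to track.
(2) The final state's coefficient on |100> equals sqrt(2)*I/2.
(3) The observable IIZ averages to 1.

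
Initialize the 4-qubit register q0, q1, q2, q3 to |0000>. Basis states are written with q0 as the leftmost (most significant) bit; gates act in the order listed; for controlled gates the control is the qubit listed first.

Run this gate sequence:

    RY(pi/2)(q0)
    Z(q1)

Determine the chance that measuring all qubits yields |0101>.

The probability of measuring |0101> is 0.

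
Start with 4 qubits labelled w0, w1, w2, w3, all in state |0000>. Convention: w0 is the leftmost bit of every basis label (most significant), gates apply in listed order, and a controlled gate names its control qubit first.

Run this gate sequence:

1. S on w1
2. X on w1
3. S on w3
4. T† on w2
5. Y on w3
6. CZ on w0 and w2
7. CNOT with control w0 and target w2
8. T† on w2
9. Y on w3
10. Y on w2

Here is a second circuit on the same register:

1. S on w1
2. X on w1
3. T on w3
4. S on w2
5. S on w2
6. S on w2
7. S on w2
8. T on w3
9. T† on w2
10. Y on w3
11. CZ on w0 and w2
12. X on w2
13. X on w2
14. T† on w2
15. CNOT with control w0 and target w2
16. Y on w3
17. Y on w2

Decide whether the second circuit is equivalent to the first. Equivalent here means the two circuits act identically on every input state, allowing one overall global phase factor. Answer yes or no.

No, they are not equivalent — no single phase factor reconciles the two unitaries.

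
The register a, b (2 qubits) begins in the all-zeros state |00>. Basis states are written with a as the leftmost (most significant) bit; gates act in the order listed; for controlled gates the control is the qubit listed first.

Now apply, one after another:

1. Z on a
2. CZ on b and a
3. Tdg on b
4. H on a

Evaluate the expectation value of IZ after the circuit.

In the final state, IZ has expectation 1.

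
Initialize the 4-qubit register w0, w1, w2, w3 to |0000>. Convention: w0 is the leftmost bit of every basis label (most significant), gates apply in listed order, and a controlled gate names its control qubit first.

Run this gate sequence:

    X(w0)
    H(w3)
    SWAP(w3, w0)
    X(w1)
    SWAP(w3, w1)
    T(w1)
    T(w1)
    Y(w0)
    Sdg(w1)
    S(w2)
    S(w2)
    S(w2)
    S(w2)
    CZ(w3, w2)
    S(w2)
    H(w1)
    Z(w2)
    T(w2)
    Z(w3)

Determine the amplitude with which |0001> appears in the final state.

|0001> carries amplitude I/2 in the final state. Key observation: gates 10-13 undo each other exactly, leaving only the rest of the circuit to track.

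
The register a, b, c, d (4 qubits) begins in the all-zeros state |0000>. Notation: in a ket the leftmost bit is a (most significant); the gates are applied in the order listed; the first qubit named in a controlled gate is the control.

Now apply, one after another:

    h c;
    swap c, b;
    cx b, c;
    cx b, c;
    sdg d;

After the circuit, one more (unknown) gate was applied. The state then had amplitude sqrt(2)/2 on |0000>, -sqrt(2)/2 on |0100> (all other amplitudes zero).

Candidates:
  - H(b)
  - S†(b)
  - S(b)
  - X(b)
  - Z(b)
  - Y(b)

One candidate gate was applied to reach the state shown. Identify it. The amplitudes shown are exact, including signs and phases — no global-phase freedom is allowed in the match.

The applied gate was Z(b). Key observation: steps 3-4 multiply out to the identity, so the circuit reduces to the remaining gates.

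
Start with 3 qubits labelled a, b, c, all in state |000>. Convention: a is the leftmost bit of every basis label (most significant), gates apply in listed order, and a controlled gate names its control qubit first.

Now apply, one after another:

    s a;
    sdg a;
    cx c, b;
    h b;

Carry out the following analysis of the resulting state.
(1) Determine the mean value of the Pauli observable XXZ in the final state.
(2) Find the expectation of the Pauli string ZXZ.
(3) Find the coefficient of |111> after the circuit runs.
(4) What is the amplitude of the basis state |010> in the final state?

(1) In the final state, XXZ has expectation 0. Key observation: steps 1-2 multiply out to the identity, so the circuit reduces to the remaining gates.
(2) The observable ZXZ averages to 1.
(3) |111> carries amplitude 0 in the final state.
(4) The amplitude on |010> is sqrt(2)/2.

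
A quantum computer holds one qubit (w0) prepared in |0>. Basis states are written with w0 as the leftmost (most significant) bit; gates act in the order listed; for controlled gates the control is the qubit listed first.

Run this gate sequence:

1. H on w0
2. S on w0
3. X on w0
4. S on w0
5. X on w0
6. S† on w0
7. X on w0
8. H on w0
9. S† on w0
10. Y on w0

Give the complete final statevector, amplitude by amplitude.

The final amplitudes are -1/2 + I/2 on |0>, -1/2 + I/2 on |1>.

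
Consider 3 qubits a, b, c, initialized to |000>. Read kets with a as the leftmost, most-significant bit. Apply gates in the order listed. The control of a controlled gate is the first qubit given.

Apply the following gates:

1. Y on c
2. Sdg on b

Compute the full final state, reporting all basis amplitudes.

After the circuit, the state carries amplitude I on |001>, and 0 on every other basis state.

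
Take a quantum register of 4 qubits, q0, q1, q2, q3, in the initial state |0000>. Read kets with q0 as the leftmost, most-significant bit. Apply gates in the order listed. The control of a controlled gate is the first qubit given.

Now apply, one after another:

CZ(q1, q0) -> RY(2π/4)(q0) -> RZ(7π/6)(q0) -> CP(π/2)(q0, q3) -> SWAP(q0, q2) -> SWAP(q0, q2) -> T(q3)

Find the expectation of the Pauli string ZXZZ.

The observable ZXZZ averages to 0.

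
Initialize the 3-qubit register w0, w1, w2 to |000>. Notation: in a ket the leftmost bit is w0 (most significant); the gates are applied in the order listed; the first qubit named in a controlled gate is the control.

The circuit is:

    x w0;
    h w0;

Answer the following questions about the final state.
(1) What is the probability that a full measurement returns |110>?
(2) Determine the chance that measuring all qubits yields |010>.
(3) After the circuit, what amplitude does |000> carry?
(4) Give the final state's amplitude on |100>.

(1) Outcome |110> occurs with probability 0.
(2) Outcome |010> occurs with probability 0.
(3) |000> carries amplitude sqrt(2)/2 in the final state.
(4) The final state's coefficient on |100> equals -sqrt(2)/2.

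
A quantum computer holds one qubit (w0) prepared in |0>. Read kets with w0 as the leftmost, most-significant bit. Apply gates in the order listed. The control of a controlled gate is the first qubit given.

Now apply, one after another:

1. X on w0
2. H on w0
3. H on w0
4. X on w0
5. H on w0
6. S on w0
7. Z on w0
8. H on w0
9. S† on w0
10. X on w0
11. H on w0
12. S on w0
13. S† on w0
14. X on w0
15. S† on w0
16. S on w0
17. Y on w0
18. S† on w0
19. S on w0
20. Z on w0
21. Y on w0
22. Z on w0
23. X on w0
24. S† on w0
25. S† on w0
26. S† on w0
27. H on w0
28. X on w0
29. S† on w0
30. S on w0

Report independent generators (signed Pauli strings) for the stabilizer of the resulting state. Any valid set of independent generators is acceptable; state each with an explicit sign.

One valid set of independent stabilizer generators is +X (any independent generating set of the same group is equally correct).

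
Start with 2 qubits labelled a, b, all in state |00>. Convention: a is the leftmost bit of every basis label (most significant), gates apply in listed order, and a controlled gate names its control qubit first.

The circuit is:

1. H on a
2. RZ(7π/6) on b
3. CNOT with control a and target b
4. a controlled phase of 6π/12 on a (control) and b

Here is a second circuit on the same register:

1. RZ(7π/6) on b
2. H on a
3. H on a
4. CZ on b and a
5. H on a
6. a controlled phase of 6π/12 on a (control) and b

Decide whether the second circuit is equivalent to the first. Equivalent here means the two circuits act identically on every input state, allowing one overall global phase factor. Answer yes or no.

No — the two circuits implement different unitaries, even allowing a global phase.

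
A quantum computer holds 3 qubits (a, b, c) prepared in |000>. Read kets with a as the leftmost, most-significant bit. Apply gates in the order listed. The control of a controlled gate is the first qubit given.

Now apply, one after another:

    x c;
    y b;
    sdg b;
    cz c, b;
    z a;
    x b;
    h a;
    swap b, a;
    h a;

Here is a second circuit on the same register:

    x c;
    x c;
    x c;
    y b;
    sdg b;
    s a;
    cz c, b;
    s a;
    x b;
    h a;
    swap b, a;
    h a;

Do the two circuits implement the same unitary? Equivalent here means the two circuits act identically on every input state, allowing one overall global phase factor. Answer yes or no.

Yes — the two circuits implement the same unitary up to a global phase.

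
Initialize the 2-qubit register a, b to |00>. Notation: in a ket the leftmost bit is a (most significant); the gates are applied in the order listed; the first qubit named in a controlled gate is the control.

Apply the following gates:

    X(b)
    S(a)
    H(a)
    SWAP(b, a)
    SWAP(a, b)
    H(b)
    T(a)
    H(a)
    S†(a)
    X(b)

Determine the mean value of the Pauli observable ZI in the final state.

In the final state, ZI has expectation sqrt(2)/2.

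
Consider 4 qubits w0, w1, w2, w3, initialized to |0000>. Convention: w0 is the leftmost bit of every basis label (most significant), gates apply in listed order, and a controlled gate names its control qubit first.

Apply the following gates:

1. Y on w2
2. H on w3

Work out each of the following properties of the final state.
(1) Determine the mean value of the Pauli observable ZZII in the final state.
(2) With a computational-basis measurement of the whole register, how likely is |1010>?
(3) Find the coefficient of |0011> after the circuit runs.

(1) The observable ZZII averages to 1.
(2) The probability of measuring |1010> is 0.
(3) |0011> carries amplitude sqrt(2)*I/2 in the final state.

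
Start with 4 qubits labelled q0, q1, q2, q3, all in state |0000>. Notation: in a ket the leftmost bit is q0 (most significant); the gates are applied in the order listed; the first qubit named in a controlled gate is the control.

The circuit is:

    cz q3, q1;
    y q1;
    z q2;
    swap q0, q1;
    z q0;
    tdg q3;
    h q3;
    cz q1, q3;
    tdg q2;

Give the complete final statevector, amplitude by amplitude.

The final amplitudes are -sqrt(2)*I/2 on |1000>, -sqrt(2)*I/2 on |1001>, and 0 on every other basis state.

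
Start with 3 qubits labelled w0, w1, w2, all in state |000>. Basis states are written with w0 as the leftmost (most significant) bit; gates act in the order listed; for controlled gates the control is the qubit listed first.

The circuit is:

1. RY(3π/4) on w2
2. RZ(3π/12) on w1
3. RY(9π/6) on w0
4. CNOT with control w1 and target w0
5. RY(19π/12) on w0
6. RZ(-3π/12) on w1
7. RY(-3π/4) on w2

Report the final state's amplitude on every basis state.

The final amplitudes are -sqrt(6*sqrt(2) + 12)/8 + sqrt(4 - 2*sqrt(2))/8 + sqrt(12 - 6*sqrt(2))/8 + sqrt(2*sqrt(2) + 4)/8 on |000>, -sqrt(6*sqrt(2) + 12)/8 - sqrt(2*sqrt(2) + 4)/8 - sqrt(12 - 6*sqrt(2))/8 + sqrt(4 - 2*sqrt(2))/8 on |100>, and 0 on every other basis state.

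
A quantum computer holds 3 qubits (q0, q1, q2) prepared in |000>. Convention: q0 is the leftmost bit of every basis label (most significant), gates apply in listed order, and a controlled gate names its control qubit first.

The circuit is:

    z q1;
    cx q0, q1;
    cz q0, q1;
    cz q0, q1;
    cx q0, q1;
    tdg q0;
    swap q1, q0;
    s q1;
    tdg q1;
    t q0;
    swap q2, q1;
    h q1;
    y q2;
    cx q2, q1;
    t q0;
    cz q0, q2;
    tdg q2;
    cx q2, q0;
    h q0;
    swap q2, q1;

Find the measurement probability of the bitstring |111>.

A full measurement returns |111> with probability 1/4. Key observation: the block from step 2 through step 5 cancels to the identity and can be dropped.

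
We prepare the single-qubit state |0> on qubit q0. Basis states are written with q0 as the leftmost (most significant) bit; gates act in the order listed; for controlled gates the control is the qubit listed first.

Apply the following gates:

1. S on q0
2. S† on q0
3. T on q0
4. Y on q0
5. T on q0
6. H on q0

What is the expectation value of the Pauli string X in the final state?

The observable X averages to -1.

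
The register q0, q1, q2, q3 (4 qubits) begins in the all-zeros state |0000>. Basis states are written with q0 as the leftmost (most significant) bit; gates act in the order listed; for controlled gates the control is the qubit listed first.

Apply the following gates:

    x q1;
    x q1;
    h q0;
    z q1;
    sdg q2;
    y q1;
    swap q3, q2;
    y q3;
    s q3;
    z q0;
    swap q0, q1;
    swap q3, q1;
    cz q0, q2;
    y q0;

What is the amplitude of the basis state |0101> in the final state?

|0101> carries amplitude sqrt(2)/2 in the final state.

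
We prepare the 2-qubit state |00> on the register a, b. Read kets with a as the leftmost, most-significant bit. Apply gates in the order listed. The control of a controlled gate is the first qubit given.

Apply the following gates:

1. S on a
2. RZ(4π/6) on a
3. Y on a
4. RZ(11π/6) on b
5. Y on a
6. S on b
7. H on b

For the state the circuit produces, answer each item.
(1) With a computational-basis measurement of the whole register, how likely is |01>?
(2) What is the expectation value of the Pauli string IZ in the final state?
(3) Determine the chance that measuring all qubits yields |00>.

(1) A full measurement returns |01> with probability 1/2.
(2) The observable IZ averages to 0.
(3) The probability of measuring |00> is 1/2.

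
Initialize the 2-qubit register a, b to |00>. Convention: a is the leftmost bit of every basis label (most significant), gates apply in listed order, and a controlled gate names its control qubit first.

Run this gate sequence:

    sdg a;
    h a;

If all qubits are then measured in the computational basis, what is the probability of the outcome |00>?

The probability of measuring |00> is 1/2.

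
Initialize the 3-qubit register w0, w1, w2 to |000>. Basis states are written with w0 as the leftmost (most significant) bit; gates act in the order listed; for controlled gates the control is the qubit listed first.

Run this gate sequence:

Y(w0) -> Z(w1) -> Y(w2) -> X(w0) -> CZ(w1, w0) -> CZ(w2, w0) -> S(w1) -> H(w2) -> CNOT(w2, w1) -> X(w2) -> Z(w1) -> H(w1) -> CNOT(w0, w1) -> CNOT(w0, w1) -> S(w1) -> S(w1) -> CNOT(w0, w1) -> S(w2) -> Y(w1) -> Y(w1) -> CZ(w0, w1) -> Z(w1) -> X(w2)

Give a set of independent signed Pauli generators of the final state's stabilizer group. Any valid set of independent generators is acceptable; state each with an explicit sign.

One valid set of independent stabilizer generators is +IXZ, -IZY, +ZII (any independent generating set of the same group is equally correct).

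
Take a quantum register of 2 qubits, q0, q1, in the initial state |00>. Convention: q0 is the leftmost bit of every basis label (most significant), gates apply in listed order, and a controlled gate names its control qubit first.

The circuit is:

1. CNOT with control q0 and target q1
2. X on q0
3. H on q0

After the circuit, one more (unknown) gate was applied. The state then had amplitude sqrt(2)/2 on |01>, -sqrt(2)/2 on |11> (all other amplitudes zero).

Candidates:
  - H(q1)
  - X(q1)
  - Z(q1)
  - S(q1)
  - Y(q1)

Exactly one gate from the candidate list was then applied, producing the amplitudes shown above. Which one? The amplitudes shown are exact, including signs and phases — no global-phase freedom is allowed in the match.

The applied gate was X(q1).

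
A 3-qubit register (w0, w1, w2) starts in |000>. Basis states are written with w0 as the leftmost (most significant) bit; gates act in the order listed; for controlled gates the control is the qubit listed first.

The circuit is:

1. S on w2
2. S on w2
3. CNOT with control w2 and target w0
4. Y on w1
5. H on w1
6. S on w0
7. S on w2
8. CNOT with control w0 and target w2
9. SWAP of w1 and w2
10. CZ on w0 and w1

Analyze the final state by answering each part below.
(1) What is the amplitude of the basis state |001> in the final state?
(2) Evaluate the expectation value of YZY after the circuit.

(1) The final state's coefficient on |001> equals -sqrt(2)*I/2.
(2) The expectation value of YZY is 0.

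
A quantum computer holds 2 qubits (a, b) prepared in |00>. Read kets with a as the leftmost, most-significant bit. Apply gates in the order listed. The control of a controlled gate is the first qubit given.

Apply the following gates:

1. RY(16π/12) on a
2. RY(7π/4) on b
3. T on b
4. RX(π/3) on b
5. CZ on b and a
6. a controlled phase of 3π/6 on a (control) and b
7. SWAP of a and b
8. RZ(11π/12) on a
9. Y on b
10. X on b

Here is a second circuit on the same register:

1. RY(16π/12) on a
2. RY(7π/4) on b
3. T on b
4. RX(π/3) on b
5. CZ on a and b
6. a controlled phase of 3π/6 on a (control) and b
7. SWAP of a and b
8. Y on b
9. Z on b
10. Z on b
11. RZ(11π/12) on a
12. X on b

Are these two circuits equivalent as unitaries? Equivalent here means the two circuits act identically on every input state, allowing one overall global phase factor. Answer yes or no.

Yes, they are equivalent — the unitaries differ by at most a global phase.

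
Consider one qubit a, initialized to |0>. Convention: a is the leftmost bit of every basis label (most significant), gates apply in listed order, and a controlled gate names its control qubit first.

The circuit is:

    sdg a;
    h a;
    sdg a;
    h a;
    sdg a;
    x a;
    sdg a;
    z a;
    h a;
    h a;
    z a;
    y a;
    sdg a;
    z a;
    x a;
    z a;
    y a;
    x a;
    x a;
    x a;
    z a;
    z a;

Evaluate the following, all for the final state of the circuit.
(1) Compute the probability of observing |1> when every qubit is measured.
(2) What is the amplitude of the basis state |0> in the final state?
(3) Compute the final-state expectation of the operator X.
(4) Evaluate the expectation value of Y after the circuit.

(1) The probability of measuring |1> is 1/2.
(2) |0> carries amplitude -1/2 - I/2 in the final state.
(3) The observable X averages to 1.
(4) The expectation value of Y is 0.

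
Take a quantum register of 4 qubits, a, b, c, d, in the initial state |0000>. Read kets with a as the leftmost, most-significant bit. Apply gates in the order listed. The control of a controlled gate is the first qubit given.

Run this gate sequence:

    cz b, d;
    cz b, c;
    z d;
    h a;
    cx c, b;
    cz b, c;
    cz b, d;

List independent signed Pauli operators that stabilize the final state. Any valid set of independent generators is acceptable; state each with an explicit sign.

The final state is stabilized by the group generated by +XIII, +IZII, +IIZI, +IIIZ; other independent generating sets are equally valid.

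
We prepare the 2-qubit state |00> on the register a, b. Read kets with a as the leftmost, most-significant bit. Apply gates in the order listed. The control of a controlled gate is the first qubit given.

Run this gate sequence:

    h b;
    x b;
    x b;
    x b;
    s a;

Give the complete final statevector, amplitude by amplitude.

The resulting statevector has amplitude sqrt(2)/2 on |00>, sqrt(2)/2 on |01>, 0 on |10>, 0 on |11>.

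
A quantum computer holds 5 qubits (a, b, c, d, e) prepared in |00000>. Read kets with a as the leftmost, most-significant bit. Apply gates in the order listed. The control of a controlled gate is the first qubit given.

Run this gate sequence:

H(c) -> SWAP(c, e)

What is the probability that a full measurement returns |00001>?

The probability of measuring |00001> is 1/2.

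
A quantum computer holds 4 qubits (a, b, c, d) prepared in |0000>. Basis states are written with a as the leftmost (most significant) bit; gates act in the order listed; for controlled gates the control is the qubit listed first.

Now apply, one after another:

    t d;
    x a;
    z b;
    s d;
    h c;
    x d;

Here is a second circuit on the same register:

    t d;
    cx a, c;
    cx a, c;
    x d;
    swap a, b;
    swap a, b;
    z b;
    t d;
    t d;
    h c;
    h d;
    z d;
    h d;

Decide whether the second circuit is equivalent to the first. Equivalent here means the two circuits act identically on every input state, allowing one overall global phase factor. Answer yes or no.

No: there is an input state on which the two circuits produce genuinely different outputs (not merely differing by a phase).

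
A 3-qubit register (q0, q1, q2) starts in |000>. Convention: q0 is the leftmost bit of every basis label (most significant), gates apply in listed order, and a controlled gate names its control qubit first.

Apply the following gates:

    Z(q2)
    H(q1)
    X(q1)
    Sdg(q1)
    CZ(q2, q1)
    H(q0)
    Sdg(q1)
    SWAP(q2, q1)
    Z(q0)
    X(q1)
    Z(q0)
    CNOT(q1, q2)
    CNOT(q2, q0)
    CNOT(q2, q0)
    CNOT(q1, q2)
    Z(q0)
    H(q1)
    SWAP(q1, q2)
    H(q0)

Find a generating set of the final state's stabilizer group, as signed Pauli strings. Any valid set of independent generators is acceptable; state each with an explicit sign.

The stabilizer group can be generated by -IXI, -IIX, -ZII, among other valid generating sets. Key observation: gates 11-16 undo each other exactly, leaving only the rest of the circuit to track.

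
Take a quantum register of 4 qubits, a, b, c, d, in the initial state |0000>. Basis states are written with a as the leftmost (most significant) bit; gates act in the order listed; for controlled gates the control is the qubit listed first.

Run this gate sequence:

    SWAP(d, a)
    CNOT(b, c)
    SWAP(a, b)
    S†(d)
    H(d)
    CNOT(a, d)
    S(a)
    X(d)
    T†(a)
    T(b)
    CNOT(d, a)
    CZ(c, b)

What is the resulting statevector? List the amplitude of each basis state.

The resulting statevector has amplitude sqrt(2)/2 on |0000>, sqrt(2)/2 on |1001>, and 0 on every other basis state.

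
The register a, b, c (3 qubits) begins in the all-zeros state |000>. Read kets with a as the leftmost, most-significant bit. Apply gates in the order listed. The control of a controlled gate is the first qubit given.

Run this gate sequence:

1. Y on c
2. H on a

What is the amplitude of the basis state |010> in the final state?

The amplitude on |010> is 0.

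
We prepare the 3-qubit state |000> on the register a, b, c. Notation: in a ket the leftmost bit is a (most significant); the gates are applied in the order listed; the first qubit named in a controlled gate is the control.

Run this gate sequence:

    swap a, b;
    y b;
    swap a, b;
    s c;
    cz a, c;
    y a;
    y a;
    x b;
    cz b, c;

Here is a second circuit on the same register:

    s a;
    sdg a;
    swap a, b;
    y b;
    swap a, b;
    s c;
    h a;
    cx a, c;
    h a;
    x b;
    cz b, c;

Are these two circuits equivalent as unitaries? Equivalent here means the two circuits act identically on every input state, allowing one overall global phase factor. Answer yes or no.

No — the two circuits implement different unitaries, even allowing a global phase.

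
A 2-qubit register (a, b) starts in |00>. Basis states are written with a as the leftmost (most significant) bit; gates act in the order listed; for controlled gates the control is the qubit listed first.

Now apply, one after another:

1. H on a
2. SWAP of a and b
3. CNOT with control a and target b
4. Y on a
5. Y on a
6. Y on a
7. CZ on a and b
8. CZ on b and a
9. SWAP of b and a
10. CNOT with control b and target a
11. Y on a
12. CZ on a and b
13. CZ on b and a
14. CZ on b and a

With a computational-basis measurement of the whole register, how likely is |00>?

A full measurement returns |00> with probability 0.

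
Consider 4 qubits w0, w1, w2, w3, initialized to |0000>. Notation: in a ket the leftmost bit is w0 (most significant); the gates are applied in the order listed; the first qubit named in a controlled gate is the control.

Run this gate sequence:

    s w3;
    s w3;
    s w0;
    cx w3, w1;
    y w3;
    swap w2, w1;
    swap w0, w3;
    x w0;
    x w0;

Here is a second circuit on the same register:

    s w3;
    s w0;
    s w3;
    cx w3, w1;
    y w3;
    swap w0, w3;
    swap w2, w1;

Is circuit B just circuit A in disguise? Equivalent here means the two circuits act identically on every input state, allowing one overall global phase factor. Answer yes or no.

Yes — the two circuits implement the same unitary up to a global phase.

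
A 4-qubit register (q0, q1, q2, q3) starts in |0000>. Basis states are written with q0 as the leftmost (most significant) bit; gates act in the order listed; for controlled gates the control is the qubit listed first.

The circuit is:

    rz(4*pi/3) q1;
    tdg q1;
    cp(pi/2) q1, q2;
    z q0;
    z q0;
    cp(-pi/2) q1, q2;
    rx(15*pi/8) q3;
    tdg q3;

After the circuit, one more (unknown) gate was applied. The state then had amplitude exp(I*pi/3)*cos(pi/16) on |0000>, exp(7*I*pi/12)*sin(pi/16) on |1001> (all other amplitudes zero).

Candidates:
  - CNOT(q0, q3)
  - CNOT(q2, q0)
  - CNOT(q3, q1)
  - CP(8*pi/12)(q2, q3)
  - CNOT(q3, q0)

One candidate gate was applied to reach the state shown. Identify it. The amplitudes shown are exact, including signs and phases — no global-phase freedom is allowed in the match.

The unique candidate consistent with the amplitudes is CNOT(q3, q0).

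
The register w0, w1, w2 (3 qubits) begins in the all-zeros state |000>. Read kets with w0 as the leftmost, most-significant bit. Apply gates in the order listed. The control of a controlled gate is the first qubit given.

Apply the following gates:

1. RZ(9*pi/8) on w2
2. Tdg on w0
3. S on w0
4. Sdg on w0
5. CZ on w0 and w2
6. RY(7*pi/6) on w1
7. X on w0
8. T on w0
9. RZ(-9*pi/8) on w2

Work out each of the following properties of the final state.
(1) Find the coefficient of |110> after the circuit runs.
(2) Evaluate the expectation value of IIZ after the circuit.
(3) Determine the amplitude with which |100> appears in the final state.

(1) |110> carries amplitude (sqrt(2) + sqrt(6))*exp(I*pi/4)/4 in the final state.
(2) The expectation value of IIZ is 1.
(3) The final state's coefficient on |100> equals (-sqrt(6) + sqrt(2))*exp(I*pi/4)/4.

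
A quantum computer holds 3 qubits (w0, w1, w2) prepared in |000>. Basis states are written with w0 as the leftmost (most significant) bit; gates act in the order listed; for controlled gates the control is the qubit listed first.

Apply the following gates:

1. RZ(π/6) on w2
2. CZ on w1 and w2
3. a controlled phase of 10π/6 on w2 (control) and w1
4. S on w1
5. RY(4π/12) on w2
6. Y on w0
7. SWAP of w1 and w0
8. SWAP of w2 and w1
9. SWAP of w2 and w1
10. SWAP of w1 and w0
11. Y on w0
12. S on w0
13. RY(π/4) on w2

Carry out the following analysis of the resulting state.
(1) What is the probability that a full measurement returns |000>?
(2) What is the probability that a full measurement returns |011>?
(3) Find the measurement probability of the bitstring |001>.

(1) The probability of measuring |000> is -sqrt(6)/8 + sqrt(2)/8 + 1/2.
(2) Outcome |011> occurs with probability 0.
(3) Outcome |001> occurs with probability -sqrt(2)/8 + sqrt(6)/8 + 1/2.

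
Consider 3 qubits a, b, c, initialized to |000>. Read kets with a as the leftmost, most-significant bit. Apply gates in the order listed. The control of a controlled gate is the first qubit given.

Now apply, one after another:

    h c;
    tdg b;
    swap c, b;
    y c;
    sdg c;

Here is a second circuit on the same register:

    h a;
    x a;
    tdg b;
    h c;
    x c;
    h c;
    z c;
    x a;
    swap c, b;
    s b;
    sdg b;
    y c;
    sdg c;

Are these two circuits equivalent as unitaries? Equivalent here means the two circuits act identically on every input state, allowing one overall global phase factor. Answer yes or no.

No: there is an input state on which the two circuits produce genuinely different outputs (not merely differing by a phase).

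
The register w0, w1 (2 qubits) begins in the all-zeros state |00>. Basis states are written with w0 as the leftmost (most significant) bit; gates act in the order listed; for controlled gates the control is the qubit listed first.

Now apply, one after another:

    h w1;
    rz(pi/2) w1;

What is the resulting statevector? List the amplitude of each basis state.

After the circuit, the state carries amplitude -sqrt(2)*exp(3*I*pi/4)/2 on |00>, sqrt(2)*exp(I*pi/4)/2 on |01>, 0 on |10>, 0 on |11>.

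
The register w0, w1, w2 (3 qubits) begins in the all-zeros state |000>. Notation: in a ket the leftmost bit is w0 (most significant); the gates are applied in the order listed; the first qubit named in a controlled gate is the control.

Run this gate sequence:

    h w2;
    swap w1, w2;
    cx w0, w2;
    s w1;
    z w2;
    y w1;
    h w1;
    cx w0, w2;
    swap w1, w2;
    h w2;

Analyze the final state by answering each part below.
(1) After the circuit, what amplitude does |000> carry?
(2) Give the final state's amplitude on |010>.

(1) The final state's coefficient on |000> equals sqrt(2)/2.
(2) |010> carries amplitude 0 in the final state.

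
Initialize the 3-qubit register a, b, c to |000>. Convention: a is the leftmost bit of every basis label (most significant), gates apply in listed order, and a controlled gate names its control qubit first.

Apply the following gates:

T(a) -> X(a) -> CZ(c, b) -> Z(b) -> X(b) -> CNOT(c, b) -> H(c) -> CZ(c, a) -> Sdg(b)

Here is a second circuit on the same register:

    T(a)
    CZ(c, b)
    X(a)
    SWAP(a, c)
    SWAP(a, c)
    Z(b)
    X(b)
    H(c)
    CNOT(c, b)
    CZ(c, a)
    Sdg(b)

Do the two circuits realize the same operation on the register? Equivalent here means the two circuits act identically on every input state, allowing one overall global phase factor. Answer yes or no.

No: there is an input state on which the two circuits produce genuinely different outputs (not merely differing by a phase).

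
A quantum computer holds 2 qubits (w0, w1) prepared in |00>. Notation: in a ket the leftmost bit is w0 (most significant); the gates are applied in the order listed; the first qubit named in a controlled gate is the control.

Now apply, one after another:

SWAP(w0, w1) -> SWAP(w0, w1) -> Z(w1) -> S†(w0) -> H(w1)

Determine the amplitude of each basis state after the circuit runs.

The final amplitudes are sqrt(2)/2 on |00>, sqrt(2)/2 on |01>, 0 on |10>, 0 on |11>.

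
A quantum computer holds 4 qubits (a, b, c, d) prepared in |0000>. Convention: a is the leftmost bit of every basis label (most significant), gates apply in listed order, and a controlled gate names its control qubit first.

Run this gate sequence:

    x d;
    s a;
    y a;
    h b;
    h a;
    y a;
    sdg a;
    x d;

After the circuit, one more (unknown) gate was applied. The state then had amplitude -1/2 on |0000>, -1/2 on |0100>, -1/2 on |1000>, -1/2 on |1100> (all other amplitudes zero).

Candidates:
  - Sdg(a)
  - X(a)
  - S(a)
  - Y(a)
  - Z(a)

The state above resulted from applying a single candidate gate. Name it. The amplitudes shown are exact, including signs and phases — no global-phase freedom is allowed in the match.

The applied gate was S(a).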